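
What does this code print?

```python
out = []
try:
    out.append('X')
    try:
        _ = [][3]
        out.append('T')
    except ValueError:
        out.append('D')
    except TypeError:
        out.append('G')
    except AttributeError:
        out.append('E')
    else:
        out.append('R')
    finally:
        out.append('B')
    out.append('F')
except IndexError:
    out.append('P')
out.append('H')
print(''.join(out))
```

Execution trace: 'X' (try body) → 'B' (inner finally) → 'P' (except IndexError) → 'H' (after the try/except). Output: XBPH

Answer: XBPH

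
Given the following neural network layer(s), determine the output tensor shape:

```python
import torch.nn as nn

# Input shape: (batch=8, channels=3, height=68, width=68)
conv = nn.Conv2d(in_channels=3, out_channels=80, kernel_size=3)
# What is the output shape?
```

Input: (8, 3, 68, 68) -> Output: (8, 80, 66, 66)

Answer: (8, 80, 66, 66)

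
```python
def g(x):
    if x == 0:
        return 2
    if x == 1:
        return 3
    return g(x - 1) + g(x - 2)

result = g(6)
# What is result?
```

Build up from base cases: g(0)=2, g(1)=3, g(2)=5, g(3)=8, g(4)=13, g(5)=21, g(6)=34

Answer: 34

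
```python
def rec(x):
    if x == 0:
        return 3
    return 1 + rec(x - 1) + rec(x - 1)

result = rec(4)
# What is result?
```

rec(x) = 1 + 2·rec(x-1), rec(0)=3. Closed form: (3+1)·2^4 - 1 = 63.

Answer: 63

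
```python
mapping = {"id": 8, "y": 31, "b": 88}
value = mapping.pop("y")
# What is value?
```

Trace:
`mapping = {"id": 8, "y": 31, "b": 88}` → mapping = {'id': 8, 'y': 31, 'b': 88}
`value = mapping.pop("y")` → mapping = {'id': 8, 'b': 88}; value = 31
So value = 31

Answer: 31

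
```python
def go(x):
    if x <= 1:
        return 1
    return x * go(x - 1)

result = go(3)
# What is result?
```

go(3) = 3 * 2 * 1 = 6

Answer: 6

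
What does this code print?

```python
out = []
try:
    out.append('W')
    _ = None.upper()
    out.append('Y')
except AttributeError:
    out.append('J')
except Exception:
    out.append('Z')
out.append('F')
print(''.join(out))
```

Execution trace: 'W' (try body) → 'J' (except AttributeError) → 'F' (after the try/except). Output: WJF

Answer: WJF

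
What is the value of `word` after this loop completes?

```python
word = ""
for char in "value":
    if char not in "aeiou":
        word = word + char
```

Remove vowels from 'value'
`word` takes the values: "" → "v" → "vl"

Answer: "vl"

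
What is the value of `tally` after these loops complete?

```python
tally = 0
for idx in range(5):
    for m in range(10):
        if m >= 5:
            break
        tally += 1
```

Inner breaks at 5, outer runs 5 times
`tally` takes the values: 0 → 1 → 2 → 3 → 4 → 5 → 6 → 7 → 8 → 9 → 10 → 11 → 12 → 13 → 14 → 15 → 16 → 17 → 18 → 19 → 20 → 21 → 22 → 23 → 24 → 25

Answer: 25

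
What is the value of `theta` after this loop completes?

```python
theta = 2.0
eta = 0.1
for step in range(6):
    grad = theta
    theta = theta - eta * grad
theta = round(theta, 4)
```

Gradient descent: w = 2.0 * (1 - 0.1)^6
`theta` takes the values: 2.0 → 1.8 → 1.62 → 1.458 → 1.3122 → 1.18098 → 1.062882 → 1.0629

Answer: 1.0629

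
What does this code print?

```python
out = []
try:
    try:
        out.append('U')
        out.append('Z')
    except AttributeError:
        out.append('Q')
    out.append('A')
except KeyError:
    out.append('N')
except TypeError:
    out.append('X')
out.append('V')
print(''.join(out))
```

Execution trace: 'U' (inner try body) → 'Z' (inner try body, no exception) → 'A' (try body, no exception) → 'V' (after the try/except). Output: UZAV

Answer: UZAV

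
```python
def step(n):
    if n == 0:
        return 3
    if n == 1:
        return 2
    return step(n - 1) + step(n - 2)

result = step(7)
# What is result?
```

Build up from base cases: step(0)=3, step(1)=2, step(2)=5, step(3)=7, step(4)=12, step(5)=19, step(6)=31, ..., step(7)=50

Answer: 50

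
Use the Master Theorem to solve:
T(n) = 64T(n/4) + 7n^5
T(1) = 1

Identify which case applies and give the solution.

a=64, b=4, f(n)=7n^5. log_4(64) = 3. Since c=5 > 3 and the regularity condition holds (64(n/4)^5 = (64/4^5)n^5 with 64/4^5 < 1), Case 3 applies: T(n) = Θ(f(n)) = O(n^5).

Answer: O(n^5) - Case 3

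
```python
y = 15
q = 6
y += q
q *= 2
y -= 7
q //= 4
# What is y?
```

Trace:
`y = 15` → y = 15
`q = 6` → q = 6
`y += q` → y = 21
`q *= 2` → q = 12
`y -= 7` → y = 14
`q //= 4` → q = 3
So y = 14

Answer: 14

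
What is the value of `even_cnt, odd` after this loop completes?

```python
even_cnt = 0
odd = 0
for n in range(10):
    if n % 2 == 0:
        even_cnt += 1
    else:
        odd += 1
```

Count evens and odds in range(10)
`even_cnt, odd` takes the values: (0, 0) → (1, 0) → (1, 1) → (2, 1) → (2, 2) → (3, 2) → (3, 3) → (4, 3) → (4, 4) → (5, 4) → (5, 5)

Answer: 5, 5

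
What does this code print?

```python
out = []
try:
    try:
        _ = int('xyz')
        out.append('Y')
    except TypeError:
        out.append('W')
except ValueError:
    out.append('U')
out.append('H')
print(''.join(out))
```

Execution trace: 'U' (outer except ValueError) → 'H' (after the try/except). Output: UH

Answer: UH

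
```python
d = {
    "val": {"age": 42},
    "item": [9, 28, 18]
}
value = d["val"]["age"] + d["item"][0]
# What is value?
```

Trace:
`d = { ...` → d = {'val': {'age': 42}, 'item': [9, 28, 18]}
`value = d["val"]["age"] + d["item"][0]` → value = 51
So value = 51

Answer: 51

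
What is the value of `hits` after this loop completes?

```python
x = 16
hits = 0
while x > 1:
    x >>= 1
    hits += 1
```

Count right shifts until 1
`hits` takes the values: 0 → 1 → 2 → 3 → 4

Answer: 4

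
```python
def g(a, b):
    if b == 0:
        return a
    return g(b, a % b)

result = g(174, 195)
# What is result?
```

g(174, 195) -> g(195, 174) -> g(174, 21) -> g(21, 6) -> g(6, 3) -> g(3, 0) -> 3

Answer: 3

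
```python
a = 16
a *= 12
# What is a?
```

Trace:
`a = 16` → a = 16
`a *= 12` → a = 192
So a = 192

Answer: 192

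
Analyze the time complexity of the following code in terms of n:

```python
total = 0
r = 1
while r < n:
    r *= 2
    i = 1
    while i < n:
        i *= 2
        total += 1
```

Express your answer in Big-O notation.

Each loop level contributes: log n × log n. Multiplying the contributions gives O(log² n).

Answer: O(log² n)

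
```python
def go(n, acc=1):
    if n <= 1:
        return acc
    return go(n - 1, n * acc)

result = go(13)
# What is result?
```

Accumulator trace (n, acc): (13, 1) -> (12, 13) -> (11, 156) -> (10, 1716) -> (9, 17160) -> (8, 154440) -> (7, 1235520) -> (6, 8648640) -> (5, 51891840) -> (4, 259459200) -> (3, 1037836800) -> (2, 3113510400) -> (1, 6227020800) -> return 6227020800

Answer: 6227020800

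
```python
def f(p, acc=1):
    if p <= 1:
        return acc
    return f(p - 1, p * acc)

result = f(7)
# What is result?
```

Accumulator trace (n, acc): (7, 1) -> (6, 7) -> (5, 42) -> (4, 210) -> (3, 840) -> (2, 2520) -> (1, 5040) -> return 5040

Answer: 5040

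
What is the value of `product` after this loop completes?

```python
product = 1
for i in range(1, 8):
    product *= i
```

7! = 5040
`product` takes the values: 1 → 2 → 6 → 24 → 120 → 720 → 5040

Answer: 5040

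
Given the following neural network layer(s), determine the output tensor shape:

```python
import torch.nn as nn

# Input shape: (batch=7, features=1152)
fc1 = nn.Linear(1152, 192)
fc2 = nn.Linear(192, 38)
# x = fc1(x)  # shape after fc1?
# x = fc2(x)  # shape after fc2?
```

Input: (7, 1152) -> after fc1: (7, 192) -> Output: (7, 38)

Answer: (7, 38)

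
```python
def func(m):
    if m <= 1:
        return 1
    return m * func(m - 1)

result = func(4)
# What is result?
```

func(4) = 4 * 3 * 2 * 1 = 24

Answer: 24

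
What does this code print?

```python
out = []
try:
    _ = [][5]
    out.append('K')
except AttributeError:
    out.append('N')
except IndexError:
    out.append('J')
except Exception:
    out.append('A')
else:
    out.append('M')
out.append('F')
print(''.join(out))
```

Execution trace: 'J' (except IndexError) → 'F' (after the try/except). Output: JF

Answer: JF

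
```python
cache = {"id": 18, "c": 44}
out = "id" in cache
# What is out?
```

Trace:
`cache = {"id": 18, "c": 44}` → cache = {'id': 18, 'c': 44}
`out = "id" in cache` → out = True
So out = True

Answer: True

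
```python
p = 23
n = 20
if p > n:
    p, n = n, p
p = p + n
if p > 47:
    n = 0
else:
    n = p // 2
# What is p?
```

Trace:
`p = 23` → p = 23
`n = 20` → n = 20
`if p > n: ...` → p > n is True → p = 20; n = 23
`p = p + n` → p = 43
`if p > 47: ...` → p > 47 is False, take else branch → n = 21
So p = 43

Answer: 43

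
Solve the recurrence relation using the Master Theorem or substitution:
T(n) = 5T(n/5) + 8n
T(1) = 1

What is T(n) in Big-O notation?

By Master Theorem: a=5, b=5, f(n)=8n. Since log_5(5) = 1 and f(n) = Θ(n^1), Case 2 applies. T(n) = O(n log n).

Answer: O(n log n)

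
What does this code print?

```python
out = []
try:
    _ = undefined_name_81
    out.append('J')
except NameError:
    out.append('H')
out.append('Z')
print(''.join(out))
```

Execution trace: 'H' (except NameError) → 'Z' (after the try/except). Output: HZ

Answer: HZ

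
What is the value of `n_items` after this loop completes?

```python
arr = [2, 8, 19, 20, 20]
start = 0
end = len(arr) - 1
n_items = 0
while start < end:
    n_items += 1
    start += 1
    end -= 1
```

Iterations until pointers meet (list length 5)
`n_items` takes the values: 0 → 1 → 2

Answer: 2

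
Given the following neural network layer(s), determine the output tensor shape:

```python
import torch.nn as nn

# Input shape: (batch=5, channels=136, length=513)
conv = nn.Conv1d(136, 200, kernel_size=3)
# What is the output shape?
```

Input: (5, 136, 513) -> Output: (5, 200, 511)

Answer: (5, 200, 511)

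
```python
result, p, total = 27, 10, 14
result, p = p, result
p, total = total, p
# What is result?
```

Trace:
`result, p, total = 27, 10, 14` → result = 27; p = 10; total = 14
`result, p = p, result` → result = 10; p = 27
`p, total = total, p` → p = 14; total = 27
So result = 10

Answer: 10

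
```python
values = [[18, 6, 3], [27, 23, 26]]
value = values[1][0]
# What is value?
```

Trace:
`values = [[18, 6, 3], [27, 23, 26]]` → values = [[18, 6, 3], [27, 23, 26]]
`value = values[1][0]` → value = 27
So value = 27

Answer: 27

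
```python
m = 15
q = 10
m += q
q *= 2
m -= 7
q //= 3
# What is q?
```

Trace:
`m = 15` → m = 15
`q = 10` → q = 10
`m += q` → m = 25
`q *= 2` → q = 20
`m -= 7` → m = 18
`q //= 3` → q = 6
So q = 6

Answer: 6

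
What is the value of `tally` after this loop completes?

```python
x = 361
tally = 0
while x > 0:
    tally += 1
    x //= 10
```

Count digits by repeated division by 10
`tally` takes the values: 0 → 1 → 2 → 3

Answer: 3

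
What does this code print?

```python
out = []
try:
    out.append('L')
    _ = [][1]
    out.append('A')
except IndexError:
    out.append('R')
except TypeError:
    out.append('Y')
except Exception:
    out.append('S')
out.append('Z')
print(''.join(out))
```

Execution trace: 'L' (try body) → 'R' (except IndexError) → 'Z' (after the try/except). Output: LRZ

Answer: LRZ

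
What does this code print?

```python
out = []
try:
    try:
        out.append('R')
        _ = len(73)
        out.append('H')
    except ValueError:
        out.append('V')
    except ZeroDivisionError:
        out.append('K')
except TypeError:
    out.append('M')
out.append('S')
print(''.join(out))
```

Execution trace: 'R' (try body) → 'M' (outer except TypeError) → 'S' (after the try/except). Output: RMS

Answer: RMS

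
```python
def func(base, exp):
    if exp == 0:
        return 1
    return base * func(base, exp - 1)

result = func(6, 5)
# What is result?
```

func(6, 5) = 6 * 6 * 6 * 6 * 6 = 7776

Answer: 7776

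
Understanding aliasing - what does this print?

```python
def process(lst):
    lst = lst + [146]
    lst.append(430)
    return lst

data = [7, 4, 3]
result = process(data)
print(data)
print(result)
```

Key concept: rebinding parameter vs mutation.
Step by step:
`data = [7, 4, 3]` → data = [7, 4, 3]
`result = process(data)` → result = [7, 4, 3, 146, 430]
`print(data)` → prints [7, 4, 3]
`print(result)` → prints [7, 4, 3, 146, 430]

Answer:
[7, 4, 3]
[7, 4, 3, 146, 430]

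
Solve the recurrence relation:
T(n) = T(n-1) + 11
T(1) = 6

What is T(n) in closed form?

Unrolling: T(n) = T(1) + 11·(n-1) = 6 + 11(n-1) = 11n - 5.

Answer: T(n) = 11n - 5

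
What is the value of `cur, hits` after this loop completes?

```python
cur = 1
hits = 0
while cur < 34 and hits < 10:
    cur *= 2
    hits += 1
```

Double until >= 34 or 10 iterations
`cur, hits` takes the values: (1, 0) → (2, 0) → (2, 1) → (4, 1) → (4, 2) → (8, 2) → (8, 3) → (16, 3) → (16, 4) → (32, 4) → (32, 5) → (64, 5) → (64, 6)

Answer: 64, 6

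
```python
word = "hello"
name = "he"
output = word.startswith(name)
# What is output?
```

Trace:
`word = "hello"` → word = 'hello'
`name = "he"` → name = 'he'
`output = word.startswith(name)` → output = True
So output = True

Answer: True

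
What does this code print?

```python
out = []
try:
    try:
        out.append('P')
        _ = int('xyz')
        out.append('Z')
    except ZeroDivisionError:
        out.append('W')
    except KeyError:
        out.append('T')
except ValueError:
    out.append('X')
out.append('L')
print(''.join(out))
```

Execution trace: 'P' (try body) → 'X' (outer except ValueError) → 'L' (after the try/except). Output: PXL

Answer: PXL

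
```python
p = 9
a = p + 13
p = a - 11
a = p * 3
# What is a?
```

Trace:
`p = 9` → p = 9
`a = p + 13` → a = 22
`p = a - 11` → p = 11
`a = p * 3` → a = 33
So a = 33

Answer: 33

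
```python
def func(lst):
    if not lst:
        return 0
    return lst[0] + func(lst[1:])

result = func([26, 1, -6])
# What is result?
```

26 + 1 + (-6) + 0 = 21

Answer: 21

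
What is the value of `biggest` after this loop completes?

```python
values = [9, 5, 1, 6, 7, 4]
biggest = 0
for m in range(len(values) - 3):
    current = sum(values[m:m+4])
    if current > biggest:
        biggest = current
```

Max sum of 4-element window in [9, 5, 1, 6, 7, 4]
`biggest` takes the values: 0 → 21

Answer: 21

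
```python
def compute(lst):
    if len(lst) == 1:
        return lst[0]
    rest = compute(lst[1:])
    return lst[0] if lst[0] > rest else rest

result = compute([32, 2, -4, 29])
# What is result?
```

Recursive max over [32, 2, -4, 29] = 32

Answer: 32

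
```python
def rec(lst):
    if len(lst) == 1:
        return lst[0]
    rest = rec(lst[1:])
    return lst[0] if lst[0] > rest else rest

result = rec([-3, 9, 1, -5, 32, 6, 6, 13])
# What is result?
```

Recursive max over [-3, 9, 1, -5, 32, 6, 6, 13] = 32

Answer: 32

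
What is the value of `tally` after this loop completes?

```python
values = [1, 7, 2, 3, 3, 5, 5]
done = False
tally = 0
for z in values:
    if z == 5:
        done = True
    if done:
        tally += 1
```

Count elements after first 5 in [1, 7, 2, 3, 3, 5, 5]
`tally` takes the values: 0 → 1 → 2

Answer: 2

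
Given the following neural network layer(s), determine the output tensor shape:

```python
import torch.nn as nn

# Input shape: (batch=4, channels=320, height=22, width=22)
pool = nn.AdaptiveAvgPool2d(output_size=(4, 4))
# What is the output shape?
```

Input: (4, 320, 22, 22) -> Output: (4, 320, 4, 4)

Answer: (4, 320, 4, 4)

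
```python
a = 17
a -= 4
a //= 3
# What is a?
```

Trace:
`a = 17` → a = 17
`a -= 4` → a = 13
`a //= 3` → a = 4
So a = 4

Answer: 4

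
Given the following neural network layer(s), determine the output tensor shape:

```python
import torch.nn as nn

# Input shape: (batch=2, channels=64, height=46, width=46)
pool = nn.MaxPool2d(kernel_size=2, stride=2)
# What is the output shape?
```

Input: (2, 64, 46, 46) -> Output: (2, 64, 23, 23)

Answer: (2, 64, 23, 23)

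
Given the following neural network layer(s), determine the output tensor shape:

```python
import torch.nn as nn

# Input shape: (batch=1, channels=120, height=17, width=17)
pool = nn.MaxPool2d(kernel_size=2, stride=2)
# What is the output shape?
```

Input: (1, 120, 17, 17) -> Output: (1, 120, 8, 8)

Answer: (1, 120, 8, 8)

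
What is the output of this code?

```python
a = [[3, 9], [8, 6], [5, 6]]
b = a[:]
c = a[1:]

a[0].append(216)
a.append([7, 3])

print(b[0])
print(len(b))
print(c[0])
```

Key concept: slice with nested mutation.
Step by step:
`a = [[3, 9], [8, 6], [5, 6]]` → a = [[3, 9], [8, 6], [5, 6]]
`b = a[:]` → b = [[3, 9], [8, 6], [5, 6]]
`c = a[1:]` → c = [[8, 6], [5, 6]]
`a[0].append(216)` → a = [[3, 9, 216], [8, 6], [5, 6]]; b = [[3, 9, 216], [8, 6], [5, 6]]
`a.append([7, 3])` → a = [[3, 9, 216], [8, 6], [5, 6], [7, 3]]
`print(b[0])` → prints [3, 9, 216]
`print(len(b))` → prints 3
`print(c[0])` → prints [8, 6]

Answer:
[3, 9, 216]
3
[8, 6]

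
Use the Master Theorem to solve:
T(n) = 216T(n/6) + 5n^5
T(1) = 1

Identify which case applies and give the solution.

a=216, b=6, f(n)=5n^5. log_6(216) = 3. Since c=5 > 3 and the regularity condition holds (216(n/6)^5 = (216/6^5)n^5 with 216/6^5 < 1), Case 3 applies: T(n) = Θ(f(n)) = O(n^5).

Answer: O(n^5) - Case 3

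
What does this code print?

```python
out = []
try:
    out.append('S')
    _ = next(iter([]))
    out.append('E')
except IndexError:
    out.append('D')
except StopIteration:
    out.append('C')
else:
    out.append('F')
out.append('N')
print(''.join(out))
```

Execution trace: 'S' (try body) → 'C' (except StopIteration) → 'N' (after the try/except). Output: SCN

Answer: SCN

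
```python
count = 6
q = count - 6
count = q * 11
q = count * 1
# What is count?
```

Trace:
`count = 6` → count = 6
`q = count - 6` → q = 0
`count = q * 11` → count = 0
`q = count * 1` → q = 0
So count = 0

Answer: 0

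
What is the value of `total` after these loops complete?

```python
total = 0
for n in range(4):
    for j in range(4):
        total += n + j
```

Sum of all n+j for n,j in 4x4
`total` takes the values: 0 → 1 → 3 → 6 → 7 → 9 → 12 → 16 → 18 → 21 → 25 → 30 → 33 → 37 → 42 → 48

Answer: 48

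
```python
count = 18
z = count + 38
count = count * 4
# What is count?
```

Trace:
`count = 18` → count = 18
`z = count + 38` → z = 56
`count = count * 4` → count = 72
So count = 72

Answer: 72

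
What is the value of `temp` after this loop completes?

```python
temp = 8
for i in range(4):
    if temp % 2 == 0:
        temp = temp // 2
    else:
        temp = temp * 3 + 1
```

Collatz-style transformation from 8
`temp` takes the values: 8 → 4 → 2 → 1 → 4

Answer: 4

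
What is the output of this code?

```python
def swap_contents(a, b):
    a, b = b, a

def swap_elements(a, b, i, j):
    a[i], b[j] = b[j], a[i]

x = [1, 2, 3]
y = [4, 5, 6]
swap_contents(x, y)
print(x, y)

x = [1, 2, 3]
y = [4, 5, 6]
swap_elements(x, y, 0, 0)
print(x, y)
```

Key concept: parameter rebinding vs mutation.
Step by step:
`x = [1, 2, 3]` → x = [1, 2, 3]
`y = [4, 5, 6]` → y = [4, 5, 6]
`swap_contents(x, y)` → no visible change to tracked variables
`print(x, y)` → prints [1, 2, 3] [4, 5, 6]
`x = [1, 2, 3]` → x = [1, 2, 3]
`y = [4, 5, 6]` → y = [4, 5, 6]
`swap_elements(x, y, 0, 0)` → x = [4, 2, 3]; y = [1, 5, 6]
`print(x, y)` → prints [4, 2, 3] [1, 5, 6]

Answer:
[1, 2, 3] [4, 5, 6]
[4, 2, 3] [1, 5, 6]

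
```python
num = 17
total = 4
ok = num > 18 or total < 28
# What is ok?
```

Trace:
`num = 17` → num = 17
`total = 4` → total = 4
`ok = num > 18 or total < 28` → ok = True
So ok = True

Answer: True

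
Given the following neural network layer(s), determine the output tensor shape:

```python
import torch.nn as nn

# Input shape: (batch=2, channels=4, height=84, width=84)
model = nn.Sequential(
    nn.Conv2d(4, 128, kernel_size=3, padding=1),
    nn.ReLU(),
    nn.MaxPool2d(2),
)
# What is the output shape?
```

Input: (2, 4, 84, 84) -> after Conv2d: (2, 128, 84, 84) -> after ReLU: (2, 128, 84, 84) -> Output: (2, 128, 42, 42)

Answer: (2, 128, 42, 42)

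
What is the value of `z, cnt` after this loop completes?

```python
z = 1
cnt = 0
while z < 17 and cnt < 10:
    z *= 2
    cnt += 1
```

Double until >= 17 or 10 iterations
`z, cnt` takes the values: (1, 0) → (2, 0) → (2, 1) → (4, 1) → (4, 2) → (8, 2) → (8, 3) → (16, 3) → (16, 4) → (32, 4) → (32, 5)

Answer: 32, 5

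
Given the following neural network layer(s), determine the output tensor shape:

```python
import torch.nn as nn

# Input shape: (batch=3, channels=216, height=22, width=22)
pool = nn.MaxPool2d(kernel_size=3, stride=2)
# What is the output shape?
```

Input: (3, 216, 22, 22) -> Output: (3, 216, 10, 10)

Answer: (3, 216, 10, 10)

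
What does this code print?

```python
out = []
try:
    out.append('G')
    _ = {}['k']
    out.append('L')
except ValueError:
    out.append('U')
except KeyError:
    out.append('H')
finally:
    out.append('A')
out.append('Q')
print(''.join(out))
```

Execution trace: 'G' (try body) → 'H' (except KeyError) → 'A' (finally) → 'Q' (after the try/except). Output: GHAQ

Answer: GHAQ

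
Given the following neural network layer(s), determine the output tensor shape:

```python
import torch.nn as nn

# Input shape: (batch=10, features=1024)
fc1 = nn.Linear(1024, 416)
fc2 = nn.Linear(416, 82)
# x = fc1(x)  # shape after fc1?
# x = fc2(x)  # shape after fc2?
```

Input: (10, 1024) -> after fc1: (10, 416) -> Output: (10, 82)

Answer: (10, 82)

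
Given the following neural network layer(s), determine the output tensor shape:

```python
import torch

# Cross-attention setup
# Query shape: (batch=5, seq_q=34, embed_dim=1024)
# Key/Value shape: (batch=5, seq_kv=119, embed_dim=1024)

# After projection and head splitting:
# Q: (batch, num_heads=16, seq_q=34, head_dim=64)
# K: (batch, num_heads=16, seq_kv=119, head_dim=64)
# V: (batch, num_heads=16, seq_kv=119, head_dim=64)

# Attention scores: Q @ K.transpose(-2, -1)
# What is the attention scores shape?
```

Input: (5, 34, 1024) -> Output: (5, 16, 34, 119)

Answer: (5, 16, 34, 119)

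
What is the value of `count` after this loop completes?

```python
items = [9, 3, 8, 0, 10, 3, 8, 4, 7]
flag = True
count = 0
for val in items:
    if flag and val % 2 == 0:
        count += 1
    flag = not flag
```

Count even values at even positions
`count` takes the values: 0 → 1 → 2 → 3

Answer: 3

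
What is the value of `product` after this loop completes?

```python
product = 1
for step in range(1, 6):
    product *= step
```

5! = 120
`product` takes the values: 1 → 2 → 6 → 24 → 120

Answer: 120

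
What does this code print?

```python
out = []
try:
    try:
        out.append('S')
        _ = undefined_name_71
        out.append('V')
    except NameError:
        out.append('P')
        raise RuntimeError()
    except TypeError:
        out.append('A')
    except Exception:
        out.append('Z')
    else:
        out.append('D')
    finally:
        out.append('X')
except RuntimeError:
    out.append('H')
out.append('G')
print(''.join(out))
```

Execution trace: 'S' (inner try body) → 'P' (inner except NameError) → 'X' (inner finally) → 'H' (outer except RuntimeError) → 'G' (after the try/except). Output: SPXHG

Answer: SPXHG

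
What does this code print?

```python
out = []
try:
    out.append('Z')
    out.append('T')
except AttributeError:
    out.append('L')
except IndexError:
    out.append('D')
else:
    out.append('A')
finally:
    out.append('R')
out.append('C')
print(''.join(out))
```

Execution trace: 'Z' (try body) → 'T' (try body, no exception) → 'A' (else) → 'R' (finally) → 'C' (after the try/except). Output: ZTARC

Answer: ZTARC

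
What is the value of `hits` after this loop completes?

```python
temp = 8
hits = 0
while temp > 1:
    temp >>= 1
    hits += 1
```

Count right shifts until 1
`hits` takes the values: 0 → 1 → 2 → 3

Answer: 3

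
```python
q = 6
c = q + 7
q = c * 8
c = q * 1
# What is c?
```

Trace:
`q = 6` → q = 6
`c = q + 7` → c = 13
`q = c * 8` → q = 104
`c = q * 1` → c = 104
So c = 104

Answer: 104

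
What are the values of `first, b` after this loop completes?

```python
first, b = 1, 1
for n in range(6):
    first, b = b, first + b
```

Fibonacci: after 6 iterations
`first, b` takes the values: (1, 1) → (1, 2) → (2, 3) → (3, 5) → (5, 8) → (8, 13) → (13, 21)

Answer: 13, 21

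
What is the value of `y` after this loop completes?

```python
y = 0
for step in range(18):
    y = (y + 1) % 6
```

Increment mod 6, 18 times = 0
`y` takes the values: 0 → 1 → 2 → 3 → 4 → 5 → 0 → 1 → 2 → 3 → 4 → 5 → 0 → 1 → 2 → 3 → 4 → 5 → 0

Answer: 0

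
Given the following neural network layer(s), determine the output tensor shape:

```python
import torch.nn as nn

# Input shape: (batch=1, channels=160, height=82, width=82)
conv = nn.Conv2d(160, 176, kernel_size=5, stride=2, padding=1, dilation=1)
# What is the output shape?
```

Input: (1, 160, 82, 82) -> Output: (1, 176, 40, 40)

Answer: (1, 176, 40, 40)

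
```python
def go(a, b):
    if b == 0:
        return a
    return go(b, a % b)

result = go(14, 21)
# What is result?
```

go(14, 21) -> go(21, 14) -> go(14, 7) -> go(7, 0) -> 7

Answer: 7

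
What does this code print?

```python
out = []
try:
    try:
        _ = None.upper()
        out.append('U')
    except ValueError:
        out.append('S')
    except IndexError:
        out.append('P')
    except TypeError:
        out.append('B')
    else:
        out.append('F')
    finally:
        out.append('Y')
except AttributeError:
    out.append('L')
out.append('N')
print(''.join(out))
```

Execution trace: 'Y' (finally) → 'L' (outer except AttributeError) → 'N' (after the try/except). Output: YLN

Answer: YLN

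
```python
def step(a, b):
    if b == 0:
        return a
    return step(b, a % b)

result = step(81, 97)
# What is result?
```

step(81, 97) -> step(97, 81) -> step(81, 16) -> step(16, 1) -> step(1, 0) -> 1

Answer: 1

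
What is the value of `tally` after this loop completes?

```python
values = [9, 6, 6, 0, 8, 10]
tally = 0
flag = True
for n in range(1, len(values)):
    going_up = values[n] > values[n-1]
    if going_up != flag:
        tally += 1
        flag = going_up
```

Count direction changes in [9, 6, 6, 0, 8, 10]
`tally` takes the values: 0 → 1 → 2

Answer: 2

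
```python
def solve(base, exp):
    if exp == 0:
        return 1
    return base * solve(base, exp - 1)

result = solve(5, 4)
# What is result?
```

solve(5, 4) = 5 * 5 * 5 * 5 = 625

Answer: 625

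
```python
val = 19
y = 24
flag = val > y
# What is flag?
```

Trace:
`val = 19` → val = 19
`y = 24` → y = 24
`flag = val > y` → flag = False
So flag = False

Answer: False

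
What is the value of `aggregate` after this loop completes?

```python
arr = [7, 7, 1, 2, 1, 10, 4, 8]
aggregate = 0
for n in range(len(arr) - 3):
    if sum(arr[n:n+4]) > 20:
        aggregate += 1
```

Count windows with sum > 20
`aggregate` takes the values: 0 → 1

Answer: 1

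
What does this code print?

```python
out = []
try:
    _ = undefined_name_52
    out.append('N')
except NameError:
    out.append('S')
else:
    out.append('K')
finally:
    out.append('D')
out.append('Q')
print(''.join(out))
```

Execution trace: 'S' (except NameError) → 'D' (finally) → 'Q' (after the try/except). Output: SDQ

Answer: SDQ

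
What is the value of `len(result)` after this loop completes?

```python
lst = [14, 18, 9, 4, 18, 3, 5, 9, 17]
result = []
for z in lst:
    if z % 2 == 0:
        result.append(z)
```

Count even numbers in [14, 18, 9, 4, 18, 3, 5, 9, 17]
`result` takes the values: [] → [14] → [14, 18] → [14, 18, 4] → [14, 18, 4, 18]
So `len(result)` = 4

Answer: 4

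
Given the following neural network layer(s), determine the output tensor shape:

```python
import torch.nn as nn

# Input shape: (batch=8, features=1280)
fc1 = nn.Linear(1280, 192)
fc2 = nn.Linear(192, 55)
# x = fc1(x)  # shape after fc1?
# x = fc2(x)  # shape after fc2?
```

Input: (8, 1280) -> after fc1: (8, 192) -> Output: (8, 55)

Answer: (8, 55)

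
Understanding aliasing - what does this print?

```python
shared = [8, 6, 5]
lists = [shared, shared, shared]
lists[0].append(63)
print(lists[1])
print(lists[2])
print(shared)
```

Key concept: list of same reference.
Step by step:
`shared = [8, 6, 5]` → shared = [8, 6, 5]
`lists = [shared, shared, shared]` → lists = [[8, 6, 5], [8, 6, 5], [8, 6, 5]]
`lists[0].append(63)` → shared = [8, 6, 5, 63]; lists = [[8, 6, 5, 63], [8, 6, 5, 63], [8, 6, 5, 63]]
`print(lists[1])` → prints [8, 6, 5, 63]
`print(lists[2])` → prints [8, 6, 5, 63]
`print(shared)` → prints [8, 6, 5, 63]

Answer:
[8, 6, 5, 63]
[8, 6, 5, 63]
[8, 6, 5, 63]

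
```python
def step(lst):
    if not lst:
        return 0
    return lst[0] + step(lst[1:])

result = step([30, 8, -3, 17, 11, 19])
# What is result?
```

30 + 8 + (-3) + 17 + 11 + 19 + 0 = 82

Answer: 82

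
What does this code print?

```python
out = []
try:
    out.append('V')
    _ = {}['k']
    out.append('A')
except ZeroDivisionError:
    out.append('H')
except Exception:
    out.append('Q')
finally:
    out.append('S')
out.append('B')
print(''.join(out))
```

Execution trace: 'V' (try body) → 'Q' (except Exception) → 'S' (finally) → 'B' (after the try/except). Output: VQSB

Answer: VQSB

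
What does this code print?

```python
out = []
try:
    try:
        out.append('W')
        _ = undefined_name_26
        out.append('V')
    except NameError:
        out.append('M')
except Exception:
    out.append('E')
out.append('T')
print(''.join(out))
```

Execution trace: 'W' (inner try body) → 'M' (inner except NameError) → 'T' (after the try/except). Output: WMT

Answer: WMT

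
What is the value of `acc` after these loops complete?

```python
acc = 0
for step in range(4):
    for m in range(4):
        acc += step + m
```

Sum of all step+m for step,m in 4x4
`acc` takes the values: 0 → 1 → 3 → 6 → 7 → 9 → 12 → 16 → 18 → 21 → 25 → 30 → 33 → 37 → 42 → 48

Answer: 48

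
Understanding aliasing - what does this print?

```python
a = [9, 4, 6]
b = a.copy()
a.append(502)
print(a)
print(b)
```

Key concept: list.copy() creates independent copy.
Step by step:
`a = [9, 4, 6]` → a = [9, 4, 6]
`b = a.copy()` → b = [9, 4, 6]
`a.append(502)` → a = [9, 4, 6, 502]
`print(a)` → prints [9, 4, 6, 502]
`print(b)` → prints [9, 4, 6]

Answer:
[9, 4, 6, 502]
[9, 4, 6]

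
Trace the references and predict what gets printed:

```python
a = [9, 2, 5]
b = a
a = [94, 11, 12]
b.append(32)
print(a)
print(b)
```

Key concept: rebinding vs mutation: a is rebound to a new list, b still points at the original.
Step by step:
`a = [9, 2, 5]` → a = [9, 2, 5]
`b = a` → b = [9, 2, 5] (same object as a)
`a = [94, 11, 12]` → a = [94, 11, 12]
`b.append(32)` → b = [9, 2, 5, 32]
`print(a)` → prints [94, 11, 12]
`print(b)` → prints [9, 2, 5, 32]

Answer:
[94, 11, 12]
[9, 2, 5, 32]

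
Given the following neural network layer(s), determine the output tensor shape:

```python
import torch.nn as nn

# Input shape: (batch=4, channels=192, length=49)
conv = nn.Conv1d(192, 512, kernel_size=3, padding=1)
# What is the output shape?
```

Input: (4, 192, 49) -> Output: (4, 512, 49)

Answer: (4, 512, 49)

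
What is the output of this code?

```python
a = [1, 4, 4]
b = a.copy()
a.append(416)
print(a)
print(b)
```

Key concept: list.copy() creates independent copy.
Step by step:
`a = [1, 4, 4]` → a = [1, 4, 4]
`b = a.copy()` → b = [1, 4, 4]
`a.append(416)` → a = [1, 4, 4, 416]
`print(a)` → prints [1, 4, 4, 416]
`print(b)` → prints [1, 4, 4]

Answer:
[1, 4, 4, 416]
[1, 4, 4]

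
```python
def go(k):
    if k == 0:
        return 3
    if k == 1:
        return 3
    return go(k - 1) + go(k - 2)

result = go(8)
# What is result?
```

Build up from base cases: go(0)=3, go(1)=3, go(2)=6, go(3)=9, go(4)=15, go(5)=24, go(6)=39, ..., go(8)=102

Answer: 102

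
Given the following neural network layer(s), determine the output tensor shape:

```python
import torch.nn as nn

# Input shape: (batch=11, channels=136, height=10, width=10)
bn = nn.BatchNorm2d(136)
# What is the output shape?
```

Input: (11, 136, 10, 10) -> Output: (11, 136, 10, 10)

Answer: (11, 136, 10, 10)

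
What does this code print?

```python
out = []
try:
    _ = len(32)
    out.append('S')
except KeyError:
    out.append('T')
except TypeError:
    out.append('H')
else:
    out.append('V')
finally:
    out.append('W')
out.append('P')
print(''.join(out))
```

Execution trace: 'H' (except TypeError) → 'W' (finally) → 'P' (after the try/except). Output: HWP

Answer: HWP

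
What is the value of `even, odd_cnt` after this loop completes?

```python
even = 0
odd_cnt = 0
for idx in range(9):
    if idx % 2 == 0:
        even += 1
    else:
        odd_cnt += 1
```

Count evens and odds in range(9)
`even, odd_cnt` takes the values: (0, 0) → (1, 0) → (1, 1) → (2, 1) → (2, 2) → (3, 2) → (3, 3) → (4, 3) → (4, 4) → (5, 4)

Answer: 5, 4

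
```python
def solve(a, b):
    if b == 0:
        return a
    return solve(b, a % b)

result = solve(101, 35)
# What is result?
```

solve(101, 35) -> solve(35, 31) -> solve(31, 4) -> solve(4, 3) -> solve(3, 1) -> solve(1, 0) -> 1

Answer: 1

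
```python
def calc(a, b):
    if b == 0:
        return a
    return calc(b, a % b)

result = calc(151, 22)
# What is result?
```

calc(151, 22) -> calc(22, 19) -> calc(19, 3) -> calc(3, 1) -> calc(1, 0) -> 1

Answer: 1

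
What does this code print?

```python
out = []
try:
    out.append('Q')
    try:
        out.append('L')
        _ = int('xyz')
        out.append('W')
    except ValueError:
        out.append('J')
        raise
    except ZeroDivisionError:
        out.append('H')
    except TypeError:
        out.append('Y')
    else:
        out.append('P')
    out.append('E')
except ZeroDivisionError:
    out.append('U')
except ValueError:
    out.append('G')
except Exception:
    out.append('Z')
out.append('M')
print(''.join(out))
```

Execution trace: 'Q' (try body) → 'L' (inner try body) → 'J' (inner except ValueError) → 'G' (except ValueError) → 'M' (after the try/except). Output: QLJGM

Answer: QLJGM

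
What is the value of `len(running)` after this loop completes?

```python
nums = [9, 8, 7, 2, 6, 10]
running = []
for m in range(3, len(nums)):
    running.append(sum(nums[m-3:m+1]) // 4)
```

Number of 4-element averages
`running` takes the values: [] → [6] → [6, 5] → [6, 5, 6]
So `len(running)` = 3

Answer: 3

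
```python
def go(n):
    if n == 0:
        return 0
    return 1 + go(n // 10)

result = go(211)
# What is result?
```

Count of digits of 211: 3

Answer: 3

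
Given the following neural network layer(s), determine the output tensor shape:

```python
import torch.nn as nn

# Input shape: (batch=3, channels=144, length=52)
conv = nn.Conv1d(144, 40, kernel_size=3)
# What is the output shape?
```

Input: (3, 144, 52) -> Output: (3, 40, 50)

Answer: (3, 40, 50)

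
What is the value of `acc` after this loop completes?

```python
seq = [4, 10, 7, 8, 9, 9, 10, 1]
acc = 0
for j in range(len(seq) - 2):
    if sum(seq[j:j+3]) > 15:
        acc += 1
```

Count windows with sum > 15
`acc` takes the values: 0 → 1 → 2 → 3 → 4 → 5 → 6

Answer: 6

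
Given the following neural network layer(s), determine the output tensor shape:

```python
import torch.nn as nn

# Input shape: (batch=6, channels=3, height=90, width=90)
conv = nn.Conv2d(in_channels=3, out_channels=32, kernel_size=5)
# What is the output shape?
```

Input: (6, 3, 90, 90) -> Output: (6, 32, 86, 86)

Answer: (6, 32, 86, 86)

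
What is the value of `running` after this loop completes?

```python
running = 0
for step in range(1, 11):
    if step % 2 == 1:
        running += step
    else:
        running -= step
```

Add odd, subtract even
`running` takes the values: 0 → 1 → -1 → 2 → -2 → 3 → -3 → 4 → -4 → 5 → -5

Answer: -5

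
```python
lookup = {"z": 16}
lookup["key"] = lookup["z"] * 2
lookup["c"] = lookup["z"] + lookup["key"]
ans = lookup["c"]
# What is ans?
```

Trace:
`lookup = {"z": 16}` → lookup = {'z': 16}
`lookup["key"] = lookup["z"] * 2` → lookup = {'z': 16, 'key': 32}
`lookup["c"] = lookup["z"] + lookup["key"]` → lookup = {'z': 16, 'key': 32, 'c': 48}
`ans = lookup["c"]` → ans = 48
So ans = 48

Answer: 48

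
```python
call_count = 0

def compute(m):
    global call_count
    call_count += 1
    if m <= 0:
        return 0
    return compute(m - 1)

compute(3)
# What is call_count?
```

Linear recursion stepping by 1: 4 calls from m=3 down to ≤0.

Answer: 4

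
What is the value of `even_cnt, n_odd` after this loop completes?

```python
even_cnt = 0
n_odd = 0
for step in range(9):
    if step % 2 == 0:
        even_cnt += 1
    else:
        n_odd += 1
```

Count evens and odds in range(9)
`even_cnt, n_odd` takes the values: (0, 0) → (1, 0) → (1, 1) → (2, 1) → (2, 2) → (3, 2) → (3, 3) → (4, 3) → (4, 4) → (5, 4)

Answer: 5, 4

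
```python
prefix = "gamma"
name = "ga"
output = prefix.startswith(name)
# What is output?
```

Trace:
`prefix = "gamma"` → prefix = 'gamma'
`name = "ga"` → name = 'ga'
`output = prefix.startswith(name)` → output = True
So output = True

Answer: True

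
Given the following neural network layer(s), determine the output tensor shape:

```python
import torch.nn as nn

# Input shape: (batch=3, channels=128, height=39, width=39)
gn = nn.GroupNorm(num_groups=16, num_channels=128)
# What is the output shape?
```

Input: (3, 128, 39, 39) -> Output: (3, 128, 39, 39)

Answer: (3, 128, 39, 39)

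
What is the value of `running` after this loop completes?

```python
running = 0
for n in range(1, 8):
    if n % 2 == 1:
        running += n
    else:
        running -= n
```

Add odd, subtract even
`running` takes the values: 0 → 1 → -1 → 2 → -2 → 3 → -3 → 4

Answer: 4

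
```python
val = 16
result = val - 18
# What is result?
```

Trace:
`val = 16` → val = 16
`result = val - 18` → result = -2
So result = -2

Answer: -2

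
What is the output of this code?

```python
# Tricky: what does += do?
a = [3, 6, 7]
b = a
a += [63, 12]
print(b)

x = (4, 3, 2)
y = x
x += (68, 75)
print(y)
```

Key concept: += behavior differs for mutable vs immutable.
Step by step:
`a = [3, 6, 7]` → a = [3, 6, 7]
`b = a` → b = [3, 6, 7] (same object as a)
`a += [63, 12]` → a = [3, 6, 7, 63, 12] (same object as b); b = [3, 6, 7, 63, 12] (same object as a)
`print(b)` → prints [3, 6, 7, 63, 12]
`x = (4, 3, 2)` → x = (4, 3, 2)
`y = x` → y = (4, 3, 2)
`x += (68, 75)` → x = (4, 3, 2, 68, 75)
`print(y)` → prints (4, 3, 2)

Answer:
[3, 6, 7, 63, 12]
(4, 3, 2)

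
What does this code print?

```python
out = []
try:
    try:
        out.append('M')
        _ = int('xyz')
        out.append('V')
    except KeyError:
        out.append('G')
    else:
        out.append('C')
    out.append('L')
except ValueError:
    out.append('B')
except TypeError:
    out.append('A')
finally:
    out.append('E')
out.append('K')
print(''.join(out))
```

Execution trace: 'M' (inner try body) → 'B' (except ValueError) → 'E' (finally) → 'K' (after the try/except). Output: MBEK

Answer: MBEK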